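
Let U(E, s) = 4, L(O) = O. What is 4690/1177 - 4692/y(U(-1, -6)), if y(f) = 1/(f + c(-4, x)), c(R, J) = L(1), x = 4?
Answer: -27607730/1177 ≈ -23456.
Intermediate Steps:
c(R, J) = 1
y(f) = 1/(1 + f) (y(f) = 1/(f + 1) = 1/(1 + f))
4690/1177 - 4692/y(U(-1, -6)) = 4690/1177 - 4692/(1/(1 + 4)) = 4690*(1/1177) - 4692/(1/5) = 4690/1177 - 4692/⅕ = 4690/1177 - 4692*5 = 4690/1177 - 23460 = -27607730/1177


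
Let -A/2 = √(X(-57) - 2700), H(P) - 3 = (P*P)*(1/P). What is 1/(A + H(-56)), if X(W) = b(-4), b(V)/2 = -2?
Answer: -53/13625 + 104*I/13625 ≈ -0.0038899 + 0.007633*I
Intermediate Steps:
b(V) = -4 (b(V) = 2*(-2) = -4)
H(P) = 3 + P (H(P) = 3 + (P*P)*(1/P) = 3 + P²/P = 3 + P)
X(W) = -4
A = -104*I (A = -2*√(-4 - 2700) = -104*I ≈ -104.0*I)
1/(A + H(-56)) = 1/(-104*I + (3 - 56)) = 1/(-104*I - 53) = 1/(-53 - 104*I) = (-53 + 104*I)/13625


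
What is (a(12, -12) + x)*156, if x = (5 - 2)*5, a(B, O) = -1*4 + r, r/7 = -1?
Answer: 624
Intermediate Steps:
r = -7 (r = 7*(-1) = -7)
a(B, O) = -11 (a(B, O) = -1*4 - 7 = -4 - 7 = -11)
x = 15 (x = 3*5 = 15)
(a(12, -12) + x)*156 = (-11 + 15)*156 = 4*156 = 624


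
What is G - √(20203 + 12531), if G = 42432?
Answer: 42432 - √32734 ≈ 42251.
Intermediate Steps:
G - √(20203 + 12531) = 42432 - √(20203 + 12531) = 42432 - √32734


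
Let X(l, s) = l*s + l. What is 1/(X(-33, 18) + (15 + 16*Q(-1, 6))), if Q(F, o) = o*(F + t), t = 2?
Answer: -1/516 ≈ -0.0019380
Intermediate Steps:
Q(F, o) = o*(2 + F) (Q(F, o) = o*(F + 2) = o*(2 + F))
X(l, s) = l + l*s
1/(X(-33, 18) + (15 + 16*Q(-1, 6))) = 1/(-33*(1 + 18) + (15 + 16*(6*(2 - 1)))) = 1/(-33*19 + (15 + 16*(6*1))) = 1/(-627 + (15 + 16*6)) = 1/(-627 + (15 + 96)) = 1/(-627 + 111) = 1/(-516) = -1/516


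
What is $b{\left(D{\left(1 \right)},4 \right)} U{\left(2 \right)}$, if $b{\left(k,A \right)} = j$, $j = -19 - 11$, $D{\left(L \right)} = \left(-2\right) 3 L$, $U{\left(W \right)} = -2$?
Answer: $60$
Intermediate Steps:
$D{\left(L \right)} = - 6 L$
$j = -30$ ($j = -19 - 11 = -30$)
$b{\left(k,A \right)} = -30$
$b{\left(D{\left(1 \right)},4 \right)} U{\left(2 \right)} = \left(-30\right) \left(-2\right) = 60$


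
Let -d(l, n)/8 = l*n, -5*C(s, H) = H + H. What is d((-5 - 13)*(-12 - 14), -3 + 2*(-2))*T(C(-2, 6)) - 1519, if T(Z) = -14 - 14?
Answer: -735343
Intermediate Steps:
C(s, H) = -2*H/5 (C(s, H) = -(H + H)/5 = -2*H/5)
T(Z) = -28
d(l, n) = -8*l*n
d((-5 - 13)*(-12 - 14), -3 + 2*(-2))*T(C(-2, 6)) - 1519 = -8*(-5 - 13)*(-12 - 14)*(-3 + 2*(-2))*(-28) - 1519 = -8*(-18*(-26))*(-3 - 4)*(-28) - 1519 = -8*468*(-7)*(-28) - 1519 = 26208*(-28) - 1519 = -733824 - 1519 = -735343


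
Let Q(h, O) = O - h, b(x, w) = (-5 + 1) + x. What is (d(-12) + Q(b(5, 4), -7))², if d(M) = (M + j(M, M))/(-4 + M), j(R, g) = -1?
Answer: 13225/256 ≈ 51.660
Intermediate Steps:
b(x, w) = -4 + x
d(M) = (-1 + M)/(-4 + M) (d(M) = (M - 1)/(-4 + M) = (-1 + M)/(-4 + M))
(d(-12) + Q(b(5, 4), -7))² = ((-1 - 12)/(-4 - 12) + (-7 - (-4 + 5)))² = (-13/(-16) + (-7 - 1*1))² = (-1/16*(-13) + (-7 - 1))² = (13/16 - 8)² = (-115/16)² = 13225/256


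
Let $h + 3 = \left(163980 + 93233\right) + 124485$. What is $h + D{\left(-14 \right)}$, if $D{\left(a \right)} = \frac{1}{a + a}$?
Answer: $\frac{10687459}{28} \approx 3.817 \cdot 10^{5}$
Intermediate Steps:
$D{\left(a \right)} = \frac{1}{2 a}$
$h = 381695$ ($h = -3 + \left(\left(163980 + 93233\right) + 124485\right) = -3 + \left(257213 + 124485\right) = -3 + 381698 = 381695$)
$h + D{\left(-14 \right)} = 381695 + \frac{1}{2 \left(-14\right)} = 381695 + \frac{1}{2} \left(- \frac{1}{14}\right) = 381695 - \frac{1}{28} = \frac{10687459}{28}$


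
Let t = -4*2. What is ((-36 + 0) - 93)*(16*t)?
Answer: 16512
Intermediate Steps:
t = -8
((-36 + 0) - 93)*(16*t) = ((-36 + 0) - 93)*(16*(-8)) = (-36 - 93)*(-128) = -129*(-128) = 16512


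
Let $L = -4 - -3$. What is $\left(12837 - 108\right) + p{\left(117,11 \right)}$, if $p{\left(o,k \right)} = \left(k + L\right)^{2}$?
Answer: $12829$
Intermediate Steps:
$L = -1$ ($L = -4 + 3 = -1$)
$p{\left(o,k \right)} = \left(-1 + k\right)^{2}$ ($p{\left(o,k \right)} = \left(k - 1\right)^{2} = \left(-1 + k\right)^{2}$)
$\left(12837 - 108\right) + p{\left(117,11 \right)} = \left(12837 - 108\right) + \left(-1 + 11\right)^{2} = 12729 + 10^{2} = 12729 + 100 = 12829$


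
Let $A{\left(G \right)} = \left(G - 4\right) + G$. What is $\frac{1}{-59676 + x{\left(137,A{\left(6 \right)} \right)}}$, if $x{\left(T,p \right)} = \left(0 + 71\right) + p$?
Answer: $- \frac{1}{59597} \approx -1.6779 \cdot 10^{-5}$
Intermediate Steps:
$A{\left(G \right)} = -4 + 2 G$ ($A{\left(G \right)} = \left(-4 + G\right) + G = -4 + 2 G$)
$x{\left(T,p \right)} = 71 + p$
$\frac{1}{-59676 + x{\left(137,A{\left(6 \right)} \right)}} = \frac{1}{-59676 + \left(71 + \left(-4 + 2 \cdot 6\right)\right)} = \frac{1}{-59676 + \left(71 + \left(-4 + 12\right)\right)} = \frac{1}{-59676 + \left(71 + 8\right)} = \frac{1}{-59676 + 79} = \frac{1}{-59597} = - \frac{1}{59597}$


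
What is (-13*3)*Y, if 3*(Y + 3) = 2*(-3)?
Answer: 195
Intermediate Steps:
Y = -5 (Y = -3 + (2*(-3))/3 = -3 + (1/3)*(-6) = -3 - 2 = -5)
(-13*3)*Y = -13*3*(-5) = -39*(-5) = 195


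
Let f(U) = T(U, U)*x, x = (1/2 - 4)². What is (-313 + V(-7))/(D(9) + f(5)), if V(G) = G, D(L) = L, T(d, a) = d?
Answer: -1280/281 ≈ -4.5552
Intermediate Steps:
x = 49/4 (x = (½ - 4)² = (-7/2)² = 49/4 ≈ 12.250)
f(U) = 49*U/4 (f(U) = U*(49/4) = 49*U/4)
(-313 + V(-7))/(D(9) + f(5)) = (-313 - 7)/(9 + (49/4)*5) = -320/(9 + 245/4) = -320/281/4 = -320*4/281 = -1280/281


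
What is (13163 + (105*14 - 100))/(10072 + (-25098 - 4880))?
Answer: -14533/19906 ≈ -0.73008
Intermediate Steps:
(13163 + (105*14 - 100))/(10072 + (-25098 - 4880)) = (13163 + (1470 - 100))/(10072 - 29978) = (13163 + 1370)/(-19906) = 14533*(-1/19906) = -14533/19906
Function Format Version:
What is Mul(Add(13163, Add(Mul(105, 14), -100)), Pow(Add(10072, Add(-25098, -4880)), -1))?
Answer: Rational(-14533, 19906) ≈ -0.73008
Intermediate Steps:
Mul(Add(13163, Add(Mul(105, 14), -100)), Pow(Add(10072, Add(-25098, -4880)), -1)) = Mul(Add(13163, Add(1470, -100)), Pow(Add(10072, -29978), -1)) = Mul(Add(13163, 1370), Pow(-19906, -1)) = Mul(14533, Rational(-1, 19906)) = Rational(-14533, 19906)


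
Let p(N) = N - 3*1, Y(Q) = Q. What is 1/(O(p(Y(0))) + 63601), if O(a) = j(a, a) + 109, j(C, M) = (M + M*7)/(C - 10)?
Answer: 13/828254 ≈ 1.5696e-5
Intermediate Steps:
j(C, M) = 8*M/(-10 + C) (j(C, M) = (M + 7*M)/(-10 + C) = (8*M)/(-10 + C) = 8*M/(-10 + C))
p(N) = -3 + N (p(N) = N - 3 = -3 + N)
O(a) = 109 + 8*a/(-10 + a) (O(a) = 8*a/(-10 + a) + 109 = 109 + 8*a/(-10 + a))
1/(O(p(Y(0))) + 63601) = 1/((-1090 + 117*(-3 + 0))/(-10 + (-3 + 0)) + 63601) = 1/((-1090 + 117*(-3))/(-10 - 3) + 63601) = 1/((-1090 - 351)/(-13) + 63601) = 1/(-1/13*(-1441) + 63601) = 1/(1441/13 + 63601) = 1/(828254/13) = 13/828254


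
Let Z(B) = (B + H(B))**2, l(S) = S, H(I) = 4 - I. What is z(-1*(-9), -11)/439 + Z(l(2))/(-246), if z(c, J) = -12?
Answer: -4988/53997 ≈ -0.092376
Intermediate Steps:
Z(B) = 16 (Z(B) = (B + (4 - B))**2 = 4**2 = 16)
z(-1*(-9), -11)/439 + Z(l(2))/(-246) = -12/439 + 16/(-246) = -12*1/439 + 16*(-1/246) = -12/439 - 8/123 = -4988/53997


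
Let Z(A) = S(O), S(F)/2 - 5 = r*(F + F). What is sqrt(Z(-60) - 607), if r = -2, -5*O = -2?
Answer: I*sqrt(15005)/5 ≈ 24.499*I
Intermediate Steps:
O = 2/5 (O = -1/5*(-2) = 2/5 ≈ 0.40000)
S(F) = 10 - 8*F (S(F) = 10 + 2*(-2*(F + F)) = 10 + 2*(-4*F) = 10 - 8*F)
Z(A) = 34/5 (Z(A) = 10 - 8*2/5 = 10 - 16/5 = 34/5)
sqrt(Z(-60) - 607) = sqrt(34/5 - 607) = sqrt(-3001/5) = I*sqrt(15005)/5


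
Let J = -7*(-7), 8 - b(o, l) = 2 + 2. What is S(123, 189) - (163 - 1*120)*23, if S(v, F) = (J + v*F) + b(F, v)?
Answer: 22311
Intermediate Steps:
b(o, l) = 4 (b(o, l) = 8 - (2 + 2) = 8 - 1*4 = 8 - 4 = 4)
J = 49
S(v, F) = 53 + F*v (S(v, F) = (49 + v*F) + 4 = (49 + F*v) + 4 = 53 + F*v)
S(123, 189) - (163 - 1*120)*23 = (53 + 189*123) - (163 - 1*120)*23 = (53 + 23247) - (163 - 120)*23 = 23300 - 43*23 = 23300 - 1*989 = 23300 - 989 = 22311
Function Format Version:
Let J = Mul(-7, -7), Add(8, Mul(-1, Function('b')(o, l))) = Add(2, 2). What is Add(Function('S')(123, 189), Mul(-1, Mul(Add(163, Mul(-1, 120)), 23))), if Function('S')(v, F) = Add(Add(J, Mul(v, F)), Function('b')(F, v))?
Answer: 22311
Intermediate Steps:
Function('b')(o, l) = 4 (Function('b')(o, l) = Add(8, Mul(-1, Add(2, 2))) = Add(8, Mul(-1, 4)) = Add(8, -4) = 4)
J = 49
Function('S')(v, F) = Add(53, Mul(F, v)) (Function('S')(v, F) = Add(Add(49, Mul(v, F)), 4) = Add(Add(49, Mul(F, v)), 4) = Add(53, Mul(F, v)))
Add(Function('S')(123, 189), Mul(-1, Mul(Add(163, Mul(-1, 120)), 23))) = Add(Add(53, Mul(189, 123)), Mul(-1, Mul(Add(163, Mul(-1, 120)), 23))) = Add(Add(53, 23247), Mul(-1, Mul(Add(163, -120), 23))) = Add(23300, Mul(-1, Mul(43, 23))) = Add(23300, Mul(-1, 989)) = Add(23300, -989) = 22311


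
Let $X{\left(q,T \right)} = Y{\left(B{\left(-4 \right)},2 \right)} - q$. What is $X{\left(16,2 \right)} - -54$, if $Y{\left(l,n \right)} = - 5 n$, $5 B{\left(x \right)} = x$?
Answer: $28$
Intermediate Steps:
$B{\left(x \right)} = \frac{x}{5}$
$X{\left(q,T \right)} = -10 - q$ ($X{\left(q,T \right)} = \left(-5\right) 2 - q = -10 - q$)
$X{\left(16,2 \right)} - -54 = \left(-10 - 16\right) - -54 = \left(-10 - 16\right) + 54 = -26 + 54 = 28$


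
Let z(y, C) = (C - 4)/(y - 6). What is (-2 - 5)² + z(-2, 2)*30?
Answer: 113/2 ≈ 56.500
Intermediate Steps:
z(y, C) = (-4 + C)/(-6 + y)
(-2 - 5)² + z(-2, 2)*30 = (-2 - 5)² + ((-4 + 2)/(-6 - 2))*30 = (-7)² + (-2/(-8))*30 = 49 - ⅛*(-2)*30 = 49 + (¼)*30 = 49 + 15/2 = 113/2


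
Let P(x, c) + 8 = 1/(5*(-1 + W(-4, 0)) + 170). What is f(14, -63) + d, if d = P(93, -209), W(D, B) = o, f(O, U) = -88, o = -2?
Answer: -14879/155 ≈ -95.994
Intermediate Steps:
W(D, B) = -2
P(x, c) = -1239/155 (P(x, c) = -8 + 1/(5*(-1 - 2) + 170) = -8 + 1/(5*(-3) + 170) = -8 + 1/(-15 + 170) = -8 + 1/155 = -1239/155)
d = -1239/155 ≈ -7.9935
f(14, -63) + d = -88 - 1239/155 = -14879/155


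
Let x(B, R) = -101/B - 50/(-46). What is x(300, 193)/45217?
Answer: 5177/311997300 ≈ 1.6593e-5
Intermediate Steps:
x(B, R) = 25/23 - 101/B (x(B, R) = -101/B - 50*(-1/46) = -101/B + 25/23 = 25/23 - 101/B)
x(300, 193)/45217 = (25/23 - 101/300)/45217 = (25/23 - 101*1/300)*(1/45217) = (25/23 - 101/300)*(1/45217) = (5177/6900)*(1/45217) = 5177/311997300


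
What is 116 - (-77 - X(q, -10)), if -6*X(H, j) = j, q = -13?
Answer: 584/3 ≈ 194.67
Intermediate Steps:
X(H, j) = -j/6
116 - (-77 - X(q, -10)) = 116 - (-77 - (-1)*(-10)/6) = 116 - (-77 - 1*5/3) = 116 - (-77 - 5/3) = 116 - 1*(-236/3) = 116 + 236/3 = 584/3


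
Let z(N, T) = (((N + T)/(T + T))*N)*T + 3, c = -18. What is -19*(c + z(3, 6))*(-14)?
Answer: -399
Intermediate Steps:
z(N, T) = 3 + N*(N + T)/2 (z(N, T) = (((N + T)/((2*T)))*N)*T + 3 = (((N + T)*(1/(2*T)))*N)*T + 3 = (((N + T)/(2*T))*N)*T + 3 = (N*(N + T)/(2*T))*T + 3 = N*(N + T)/2 + 3 = 3 + N*(N + T)/2)
-19*(c + z(3, 6))*(-14) = -19*(-18 + (3 + (1/2)*3**2 + (1/2)*3*6))*(-14) = -19*(-18 + (3 + (1/2)*9 + 9))*(-14) = -19*(-18 + (3 + 9/2 + 9))*(-14) = -19*(-18 + 33/2)*(-14) = -19*(-3/2)*(-14) = (57/2)*(-14) = -399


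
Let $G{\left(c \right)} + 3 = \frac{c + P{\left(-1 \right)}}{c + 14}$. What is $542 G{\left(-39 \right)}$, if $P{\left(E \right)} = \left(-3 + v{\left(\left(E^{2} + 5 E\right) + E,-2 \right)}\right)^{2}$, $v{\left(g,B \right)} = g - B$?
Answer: $- \frac{39024}{25} \approx -1561.0$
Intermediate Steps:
$P{\left(E \right)} = \left(-1 + E^{2} + 6 E\right)^{2}$ ($P{\left(E \right)} = \left(-3 - \left(-2 - E^{2} - 6 E\right)\right)^{2} = \left(-3 + \left(\left(E^{2} + 6 E\right) + 2\right)\right)^{2} = \left(-3 + \left(2 + E^{2} + 6 E\right)\right)^{2} = \left(-1 + E^{2} + 6 E\right)^{2}$)
$G{\left(c \right)} = -3 + \frac{36 + c}{14 + c}$ ($G{\left(c \right)} = -3 + \frac{c + \left(-1 - \left(6 - 1\right)\right)^{2}}{c + 14} = -3 + \frac{c + \left(-1 - 5\right)^{2}}{14 + c} = -3 + \frac{c + \left(-6\right)^{2}}{14 + c} = -3 + \frac{c + 36}{14 + c} = -3 + \frac{36 + c}{14 + c}$)
$542 G{\left(-39 \right)} = 542 \frac{2 \left(-3 - -39\right)}{14 - 39} = 542 \frac{2 \left(-3 + 39\right)}{-25} = 542 \cdot 2 \left(- \frac{1}{25}\right) 36 = 542 \left(- \frac{72}{25}\right) = - \frac{39024}{25}$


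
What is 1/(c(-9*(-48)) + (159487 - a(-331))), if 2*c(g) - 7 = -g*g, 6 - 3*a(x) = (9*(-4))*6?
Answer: 2/132209 ≈ 1.5128e-5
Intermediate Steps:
a(x) = 74 (a(x) = 2 - 9*(-4)*6/3 = 2 - (-12)*6 = 2 - ⅓*(-216) = 2 + 72 = 74)
c(g) = 7/2 - g²/2 (c(g) = 7/2 + (-g*g)/2 = 7/2 + (-g²)/2 = 7/2 - g²/2)
1/(c(-9*(-48)) + (159487 - a(-331))) = 1/((7/2 - (-9*(-48))²/2) + (159487 - 1*74)) = 1/((7/2 - ½*432²) + (159487 - 74)) = 1/((7/2 - ½*186624) + 159413) = 1/((7/2 - 93312) + 159413) = 1/(-186617/2 + 159413) = 1/(132209/2) = 2/132209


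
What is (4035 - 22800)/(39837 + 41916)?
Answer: -6255/27251 ≈ -0.22953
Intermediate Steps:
(4035 - 22800)/(39837 + 41916) = -18765/81753 = -18765*1/81753 = -6255/27251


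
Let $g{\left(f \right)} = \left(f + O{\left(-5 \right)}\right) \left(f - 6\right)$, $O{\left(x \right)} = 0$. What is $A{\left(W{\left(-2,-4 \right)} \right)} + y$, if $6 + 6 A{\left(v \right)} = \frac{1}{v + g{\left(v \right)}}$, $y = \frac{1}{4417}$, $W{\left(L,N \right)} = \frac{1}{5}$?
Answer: $- \frac{746329}{636048} \approx -1.1734$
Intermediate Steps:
$W{\left(L,N \right)} = \frac{1}{5}$
$y = \frac{1}{4417} \approx 0.0002264$
$g{\left(f \right)} = f \left(-6 + f\right)$ ($g{\left(f \right)} = \left(f + 0\right) \left(f - 6\right) = f \left(-6 + f\right)$)
$A{\left(v \right)} = -1 + \frac{1}{6 \left(v + v \left(-6 + v\right)\right)}$
$A{\left(W{\left(-2,-4 \right)} \right)} + y = \frac{\frac{1}{\frac{1}{5}} \left(\frac{1}{6} - \left(\frac{1}{5}\right)^{2} + 5 \cdot \frac{1}{5}\right)}{-5 + \frac{1}{5}} + \frac{1}{4417} = \frac{5 \left(\frac{1}{6} - \frac{1}{25} + 1\right)}{- \frac{24}{5}} + \frac{1}{4417} = 5 \left(- \frac{5}{24}\right) \left(\frac{1}{6} - \frac{1}{25} + 1\right) + \frac{1}{4417} = 5 \left(- \frac{5}{24}\right) \frac{169}{150} + \frac{1}{4417} = - \frac{169}{144} + \frac{1}{4417} = - \frac{746329}{636048}$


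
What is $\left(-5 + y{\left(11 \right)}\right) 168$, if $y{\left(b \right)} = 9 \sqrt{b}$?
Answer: $-840 + 1512 \sqrt{11} \approx 4174.7$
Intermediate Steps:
$\left(-5 + y{\left(11 \right)}\right) 168 = \left(-5 + 9 \sqrt{11}\right) 168 = -840 + 1512 \sqrt{11}$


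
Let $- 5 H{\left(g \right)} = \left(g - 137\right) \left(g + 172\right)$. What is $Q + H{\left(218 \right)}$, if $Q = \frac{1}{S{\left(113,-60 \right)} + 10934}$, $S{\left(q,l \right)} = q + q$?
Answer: $- \frac{70508879}{11160} \approx -6318.0$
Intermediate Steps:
$H{\left(g \right)} = - \frac{\left(-137 + g\right) \left(172 + g\right)}{5}$ ($H{\left(g \right)} = - \frac{\left(g - 137\right) \left(g + 172\right)}{5} = - \frac{\left(-137 + g\right) \left(172 + g\right)}{5}$)
$S{\left(q,l \right)} = 2 q$
$Q = \frac{1}{11160}$ ($Q = \frac{1}{2 \cdot 113 + 10934} = \frac{1}{226 + 10934} = \frac{1}{11160} \approx 8.9606 \cdot 10^{-5}$)
$Q + H{\left(218 \right)} = \frac{1}{11160} - \left(- \frac{15934}{5} + \frac{47524}{5}\right) = \frac{1}{11160} - 6318 = - \frac{70508879}{11160}$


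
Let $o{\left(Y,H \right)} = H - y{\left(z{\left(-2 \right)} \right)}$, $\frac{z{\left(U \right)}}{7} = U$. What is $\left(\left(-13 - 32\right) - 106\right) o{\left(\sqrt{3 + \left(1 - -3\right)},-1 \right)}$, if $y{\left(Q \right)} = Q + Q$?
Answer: $-4077$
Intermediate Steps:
$z{\left(U \right)} = 7 U$
$y{\left(Q \right)} = 2 Q$
$o{\left(Y,H \right)} = 28 + H$ ($o{\left(Y,H \right)} = H - 2 \cdot 7 \left(-2\right) = H - 2 \left(-14\right) = H - -28 = H + 28 = 28 + H$)
$\left(\left(-13 - 32\right) - 106\right) o{\left(\sqrt{3 + \left(1 - -3\right)},-1 \right)} = \left(\left(-13 - 32\right) - 106\right) \left(28 - 1\right) = \left(-45 - 106\right) 27 = \left(-151\right) 27 = -4077$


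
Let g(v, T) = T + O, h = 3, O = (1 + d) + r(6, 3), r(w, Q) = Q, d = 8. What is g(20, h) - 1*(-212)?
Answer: 227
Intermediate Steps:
O = 12 (O = (1 + 8) + 3 = 9 + 3 = 12)
g(v, T) = 12 + T (g(v, T) = T + 12 = 12 + T)
g(20, h) - 1*(-212) = (12 + 3) - 1*(-212) = 15 + 212 = 227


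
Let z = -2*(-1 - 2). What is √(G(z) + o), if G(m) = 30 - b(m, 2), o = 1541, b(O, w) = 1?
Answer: √1570 ≈ 39.623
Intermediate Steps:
z = 6 (z = -2*(-3) = 6)
G(m) = 29 (G(m) = 30 - 1*1 = 30 - 1 = 29)
√(G(z) + o) = √(29 + 1541) = √1570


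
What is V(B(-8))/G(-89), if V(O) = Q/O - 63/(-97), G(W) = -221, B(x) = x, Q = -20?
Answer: -47/3298 ≈ -0.014251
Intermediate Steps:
V(O) = 63/97 - 20/O (V(O) = -20/O - 63/(-97) = -20/O - 63*(-1/97) = -20/O + 63/97 = 63/97 - 20/O)
V(B(-8))/G(-89) = (63/97 - 20/(-8))/(-221) = (63/97 - 20*(-⅛))*(-1/221) = (63/97 + 5/2)*(-1/221) = (611/194)*(-1/221) = -47/3298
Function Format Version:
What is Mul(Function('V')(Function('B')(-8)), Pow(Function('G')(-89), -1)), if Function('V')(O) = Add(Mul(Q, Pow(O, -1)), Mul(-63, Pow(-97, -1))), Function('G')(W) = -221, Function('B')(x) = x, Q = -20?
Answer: Rational(-47, 3298) ≈ -0.014251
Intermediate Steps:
Function('V')(O) = Add(Rational(63, 97), Mul(-20, Pow(O, -1))) (Function('V')(O) = Add(Mul(-20, Pow(O, -1)), Mul(-63, Pow(-97, -1))) = Add(Mul(-20, Pow(O, -1)), Mul(-63, Rational(-1, 97))) = Add(Mul(-20, Pow(O, -1)), Rational(63, 97)) = Add(Rational(63, 97), Mul(-20, Pow(O, -1))))
Mul(Function('V')(Function('B')(-8)), Pow(Function('G')(-89), -1)) = Mul(Add(Rational(63, 97), Mul(-20, Pow(-8, -1))), Pow(-221, -1)) = Mul(Add(Rational(63, 97), Mul(-20, Rational(-1, 8))), Rational(-1, 221)) = Mul(Add(Rational(63, 97), Rational(5, 2)), Rational(-1, 221)) = Mul(Rational(611, 194), Rational(-1, 221)) = Rational(-47, 3298)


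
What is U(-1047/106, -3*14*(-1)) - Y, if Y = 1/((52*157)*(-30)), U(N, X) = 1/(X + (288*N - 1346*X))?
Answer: -1639337/128368205160 ≈ -1.2771e-5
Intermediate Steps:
U(N, X) = 1/(-1345*X + 288*N) (U(N, X) = 1/(X + (-1346*X + 288*N)) = 1/(-1345*X + 288*N))
Y = -1/244920 (Y = 1/(8164*(-30)) = 1/(-244920) = -1/244920 ≈ -4.0830e-6)
U(-1047/106, -3*14*(-1)) - Y = 1/(-1345*(-3*14)*(-1) + 288*(-1047/106)) - 1*(-1/244920) = 1/(-(-56490)*(-1) + 288*(-1047*1/106)) + 1/244920 = 1/(-1345*42 + 288*(-1047/106)) + 1/244920 = 1/(-56490 - 150768/53) + 1/244920 = 1/(-3144738/53) + 1/244920 = -53/3144738 + 1/244920 = -1639337/128368205160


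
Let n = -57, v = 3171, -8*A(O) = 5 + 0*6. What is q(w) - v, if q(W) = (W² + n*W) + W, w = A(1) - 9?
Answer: -162519/64 ≈ -2539.4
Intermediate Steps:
A(O) = -5/8 (A(O) = -(5 + 0*6)/8 = -(5 + 0)/8 = -⅛*5 = -5/8)
w = -77/8 (w = -5/8 - 9 = -77/8 ≈ -9.6250)
q(W) = W² - 56*W (q(W) = (W² - 57*W) + W = W² - 56*W)
q(w) - v = -77*(-56 - 77/8)/8 - 1*3171 = -77/8*(-525/8) - 3171 = 40425/64 - 3171 = -162519/64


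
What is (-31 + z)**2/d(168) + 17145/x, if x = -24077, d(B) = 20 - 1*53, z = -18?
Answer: -58374662/794541 ≈ -73.470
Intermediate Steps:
d(B) = -33 (d(B) = 20 - 53 = -33)
(-31 + z)**2/d(168) + 17145/x = (-31 - 18)**2/(-33) + 17145/(-24077) = (-49)**2*(-1/33) + 17145*(-1/24077) = 2401*(-1/33) - 17145/24077 = -2401/33 - 17145/24077 = -58374662/794541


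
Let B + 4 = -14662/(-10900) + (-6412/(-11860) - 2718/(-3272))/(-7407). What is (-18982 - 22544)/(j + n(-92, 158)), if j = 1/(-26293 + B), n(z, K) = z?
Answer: 10691064307348079923251/23685843154831629092 ≈ 451.37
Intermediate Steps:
B = -51989919283277/19581539993100 (B = -4 + (-14662/(-10900) + (-6412/(-11860) - 2718/(-3272))/(-7407)) = -4 + (-14662*(-1/10900) + (-6412*(-1/11860) - 2718*(-1/3272))*(-1/7407)) = -4 + (7331/5450 + (1603/2965 + 1359/1636)*(-1/7407)) = -4 + (7331/5450 + (6651943/4850740)*(-1/7407)) = -4 + (7331/5450 - 6651943/35929431180) = -4 + 26336240689123/19581539993100 = -51989919283277/19581539993100 ≈ -2.6550)
j = -19581539993100/514909420957861577 (j = 1/(-26293 - 51989919283277/19581539993100) = 1/(-514909420957861577/19581539993100) = -19581539993100/514909420957861577 ≈ -3.8029e-5)
(-18982 - 22544)/(j + n(-92, 158)) = (-18982 - 22544)/(-19581539993100/514909420957861577 - 92) = -41526/(-47371686309663258184/514909420957861577) = -41526*(-514909420957861577/47371686309663258184) = 10691064307348079923251/23685843154831629092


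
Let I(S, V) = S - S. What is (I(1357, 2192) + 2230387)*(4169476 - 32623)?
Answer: 9226783152111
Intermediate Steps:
I(S, V) = 0
(I(1357, 2192) + 2230387)*(4169476 - 32623) = (0 + 2230387)*(4169476 - 32623) = 2230387*4136853 = 9226783152111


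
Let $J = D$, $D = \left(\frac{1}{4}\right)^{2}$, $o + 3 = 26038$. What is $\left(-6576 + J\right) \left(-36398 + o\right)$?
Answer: $\frac{1090343045}{16} \approx 6.8146 \cdot 10^{7}$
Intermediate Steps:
$o = 26035$ ($o = -3 + 26038 = 26035$)
$D = \frac{1}{16}$ ($D = \left(\frac{1}{4}\right)^{2} = \frac{1}{16} \approx 0.0625$)
$J = \frac{1}{16} \approx 0.0625$
$\left(-6576 + J\right) \left(-36398 + o\right) = \left(-6576 + \frac{1}{16}\right) \left(-36398 + 26035\right) = \left(- \frac{105215}{16}\right) \left(-10363\right) = \frac{1090343045}{16}$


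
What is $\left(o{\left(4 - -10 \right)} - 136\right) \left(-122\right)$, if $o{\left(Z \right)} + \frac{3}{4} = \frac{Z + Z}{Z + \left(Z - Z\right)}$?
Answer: $\frac{32879}{2} \approx 16440.0$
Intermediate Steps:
$o{\left(Z \right)} = \frac{5}{4}$ ($o{\left(Z \right)} = - \frac{3}{4} + \frac{Z + Z}{Z + \left(Z - Z\right)} = - \frac{3}{4} + \frac{2 Z}{Z + 0} = - \frac{3}{4} + \frac{2 Z}{Z} = - \frac{3}{4} + 2 = \frac{5}{4}$)
$\left(o{\left(4 - -10 \right)} - 136\right) \left(-122\right) = \left(\frac{5}{4} - 136\right) \left(-122\right) = \left(- \frac{539}{4}\right) \left(-122\right) = \frac{32879}{2}$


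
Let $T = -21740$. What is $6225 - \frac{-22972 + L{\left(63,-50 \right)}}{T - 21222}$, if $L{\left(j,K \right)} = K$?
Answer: $\frac{133707714}{21481} \approx 6224.5$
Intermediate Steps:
$6225 - \frac{-22972 + L{\left(63,-50 \right)}}{T - 21222} = 6225 - \frac{-22972 - 50}{-21740 - 21222} = 6225 - - \frac{23022}{-42962} = 6225 - \left(-23022\right) \left(- \frac{1}{42962}\right) = 6225 - \frac{11511}{21481} = \frac{133707714}{21481}$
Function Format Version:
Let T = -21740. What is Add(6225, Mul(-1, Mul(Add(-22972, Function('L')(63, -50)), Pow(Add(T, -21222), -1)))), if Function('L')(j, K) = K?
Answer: Rational(133707714, 21481) ≈ 6224.5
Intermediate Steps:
Add(6225, Mul(-1, Mul(Add(-22972, Function('L')(63, -50)), Pow(Add(T, -21222), -1)))) = Add(6225, Mul(-1, Mul(Add(-22972, -50), Pow(Add(-21740, -21222), -1)))) = Add(6225, Mul(-1, Mul(-23022, Pow(-42962, -1)))) = Add(6225, Mul(-1, Mul(-23022, Rational(-1, 42962)))) = Add(6225, Mul(-1, Rational(11511, 21481))) = Add(6225, Rational(-11511, 21481)) = Rational(133707714, 21481)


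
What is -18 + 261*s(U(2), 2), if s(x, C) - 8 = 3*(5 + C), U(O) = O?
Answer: 7551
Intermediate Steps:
s(x, C) = 23 + 3*C (s(x, C) = 8 + 3*(5 + C) = 8 + (15 + 3*C) = 23 + 3*C)
-18 + 261*s(U(2), 2) = -18 + 261*(23 + 3*2) = -18 + 261*(23 + 6) = -18 + 261*29 = -18 + 7569 = 7551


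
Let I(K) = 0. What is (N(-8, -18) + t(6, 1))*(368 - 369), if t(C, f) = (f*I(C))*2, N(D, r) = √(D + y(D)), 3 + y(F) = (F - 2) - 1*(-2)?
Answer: -I*√19 ≈ -4.3589*I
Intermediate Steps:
y(F) = -3 + F (y(F) = -3 + ((F - 2) - 1*(-2)) = -3 + ((-2 + F) + 2) = -3 + F)
N(D, r) = √(-3 + 2*D) (N(D, r) = √(D + (-3 + D)) = √(-3 + 2*D))
t(C, f) = 0 (t(C, f) = (f*0)*2 = 0*2 = 0)
(N(-8, -18) + t(6, 1))*(368 - 369) = (√(-3 + 2*(-8)) + 0)*(368 - 369) = (√(-3 - 16) + 0)*(-1) = (√(-19) + 0)*(-1) = (I*√19 + 0)*(-1) = (I*√19)*(-1) = -I*√19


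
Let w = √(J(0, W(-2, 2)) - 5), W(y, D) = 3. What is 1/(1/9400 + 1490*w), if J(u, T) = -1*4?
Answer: 9400/1765512324000001 - 394969200000*I/1765512324000001 ≈ 5.3242e-12 - 0.00022371*I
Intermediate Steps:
J(u, T) = -4
w = 3*I (w = √(-4 - 5) = √(-9) = 3*I ≈ 3.0*I)
1/(1/9400 + 1490*w) = 1/(1/9400 + 1490*(3*I)) = 1/(1/9400 + 4470*I) = 88360000*(1/9400 - 4470*I)/1765512324000001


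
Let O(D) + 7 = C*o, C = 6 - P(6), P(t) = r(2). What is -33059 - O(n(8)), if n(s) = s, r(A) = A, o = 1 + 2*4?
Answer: -33088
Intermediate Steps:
o = 9 (o = 1 + 8 = 9)
P(t) = 2
C = 4 (C = 6 - 1*2 = 6 - 2 = 4)
O(D) = 29 (O(D) = -7 + 4*9 = -7 + 36 = 29)
-33059 - O(n(8)) = -33059 - 1*29 = -33059 - 29 = -33088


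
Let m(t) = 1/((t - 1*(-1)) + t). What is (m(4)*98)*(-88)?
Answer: -8624/9 ≈ -958.22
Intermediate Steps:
m(t) = 1/(1 + 2*t) (m(t) = 1/((t + 1) + t) = 1/((1 + t) + t) = 1/(1 + 2*t))
(m(4)*98)*(-88) = (98/(1 + 2*4))*(-88) = (98/(1 + 8))*(-88) = (98/9)*(-88) = -8624/9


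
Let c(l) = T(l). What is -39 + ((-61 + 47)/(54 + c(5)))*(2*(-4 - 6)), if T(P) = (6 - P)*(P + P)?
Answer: -277/8 ≈ -34.625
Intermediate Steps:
T(P) = 2*P*(6 - P) (T(P) = (6 - P)*(2*P) = 2*P*(6 - P))
c(l) = 2*l*(6 - l)
-39 + ((-61 + 47)/(54 + c(5)))*(2*(-4 - 6)) = -39 + ((-61 + 47)/(54 + 2*5*(6 - 1*5)))*(2*(-4 - 6)) = -39 + (-14/(54 + 2*5*(6 - 5)))*(2*(-10)) = -39 - 14/(54 + 2*5*1)*(-20) = -39 - 14/(54 + 10)*(-20) = -39 - 14/64*(-20) = -39 - 14*1/64*(-20) = -39 - 7/32*(-20) = -39 + 35/8 = -277/8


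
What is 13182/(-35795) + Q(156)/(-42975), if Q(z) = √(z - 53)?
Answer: -13182/35795 - √103/42975 ≈ -0.36850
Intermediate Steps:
Q(z) = √(-53 + z)
13182/(-35795) + Q(156)/(-42975) = 13182/(-35795) + √(-53 + 156)/(-42975) = 13182*(-1/35795) + √103*(-1/42975) = -13182/35795 - √103/42975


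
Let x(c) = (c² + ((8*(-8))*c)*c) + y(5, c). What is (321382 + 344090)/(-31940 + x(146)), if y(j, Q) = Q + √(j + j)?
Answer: -457412844672/944902794397 - 332736*√10/944902794397 ≈ -0.48409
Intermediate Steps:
y(j, Q) = Q + √2*√j (y(j, Q) = Q + √(2*j) = Q + √2*√j)
x(c) = c + √10 - 63*c² (x(c) = (c² + ((8*(-8))*c)*c) + (c + √2*√5) = (c² + (-64*c)*c) + (c + √10) = (c² - 64*c²) + (c + √10) = -63*c² + (c + √10) = c + √10 - 63*c²)
(321382 + 344090)/(-31940 + x(146)) = (321382 + 344090)/(-31940 + (146 + √10 - 63*146²)) = 665472/(-31940 + (146 + √10 - 63*21316)) = 665472/(-31940 + (146 + √10 - 1342908)) = 665472/(-31940 + (-1342762 + √10)) = 665472/(-1374702 + √10)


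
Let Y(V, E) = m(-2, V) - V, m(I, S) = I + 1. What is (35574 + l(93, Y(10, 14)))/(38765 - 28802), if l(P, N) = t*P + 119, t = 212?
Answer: 55409/9963 ≈ 5.5615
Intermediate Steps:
m(I, S) = 1 + I
Y(V, E) = -1 - V (Y(V, E) = (1 - 2) - V = -1 - V)
l(P, N) = 119 + 212*P (l(P, N) = 212*P + 119 = 119 + 212*P)
(35574 + l(93, Y(10, 14)))/(38765 - 28802) = (35574 + (119 + 212*93))/(38765 - 28802) = (35574 + (119 + 19716))/9963 = (35574 + 19835)*(1/9963) = 55409*(1/9963) = 55409/9963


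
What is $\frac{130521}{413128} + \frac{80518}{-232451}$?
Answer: $- \frac{2924503333}{96032016728} \approx -0.030453$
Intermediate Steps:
$\frac{130521}{413128} + \frac{80518}{-232451} = 130521 \cdot \frac{1}{413128} + 80518 \left(- \frac{1}{232451}\right) = \frac{130521}{413128} - \frac{80518}{232451} = - \frac{2924503333}{96032016728}$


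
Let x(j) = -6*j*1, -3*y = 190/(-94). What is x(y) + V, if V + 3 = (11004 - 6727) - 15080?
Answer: -508072/47 ≈ -10810.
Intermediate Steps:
y = 95/141 (y = -190/(3*(-94)) = -190*(-1)/(3*94) = -⅓*(-95/47) = 95/141 ≈ 0.67376)
V = -10806 (V = -3 + ((11004 - 6727) - 15080) = -3 + (4277 - 15080) = -3 - 10803 = -10806)
x(j) = -6*j
x(y) + V = -6*95/141 - 10806 = -190/47 - 10806 = -508072/47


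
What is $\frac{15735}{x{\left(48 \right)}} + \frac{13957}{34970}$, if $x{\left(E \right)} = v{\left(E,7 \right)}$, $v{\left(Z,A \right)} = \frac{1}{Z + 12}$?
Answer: $\frac{33015190957}{34970} \approx 9.441 \cdot 10^{5}$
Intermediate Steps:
$v{\left(Z,A \right)} = \frac{1}{12 + Z}$
$x{\left(E \right)} = \frac{1}{12 + E}$
$\frac{15735}{x{\left(48 \right)}} + \frac{13957}{34970} = \frac{15735}{\frac{1}{12 + 48}} + \frac{13957}{34970} = \frac{15735}{\frac{1}{60}} + 13957 \cdot \frac{1}{34970} = 15735 \frac{1}{\frac{1}{60}} + \frac{13957}{34970} = 15735 \cdot 60 + \frac{13957}{34970} = 944100 + \frac{13957}{34970} = \frac{33015190957}{34970}$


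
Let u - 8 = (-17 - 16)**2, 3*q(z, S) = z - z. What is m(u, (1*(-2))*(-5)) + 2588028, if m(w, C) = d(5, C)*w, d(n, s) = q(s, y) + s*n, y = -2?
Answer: 2642878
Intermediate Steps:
q(z, S) = 0 (q(z, S) = (z - z)/3 = (1/3)*0 = 0)
d(n, s) = n*s (d(n, s) = 0 + s*n = 0 + n*s = n*s)
u = 1097 (u = 8 + (-17 - 16)**2 = 8 + (-33)**2 = 8 + 1089 = 1097)
m(w, C) = 5*C*w (m(w, C) = (5*C)*w = 5*C*w)
m(u, (1*(-2))*(-5)) + 2588028 = 5*((1*(-2))*(-5))*1097 + 2588028 = 5*(-2*(-5))*1097 + 2588028 = 5*10*1097 + 2588028 = 54850 + 2588028 = 2642878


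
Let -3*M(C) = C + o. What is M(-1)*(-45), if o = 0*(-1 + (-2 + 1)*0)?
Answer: -15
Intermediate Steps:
o = 0 (o = 0*(-1 - 1*0) = 0*(-1 + 0) = 0*(-1) = 0)
M(C) = -C/3 (M(C) = -(C + 0)/3 = -C/3)
M(-1)*(-45) = -⅓*(-1)*(-45) = (⅓)*(-45) = -15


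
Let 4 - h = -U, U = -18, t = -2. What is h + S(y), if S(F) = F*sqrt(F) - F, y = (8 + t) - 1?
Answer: -19 + 5*sqrt(5) ≈ -7.8197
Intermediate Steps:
h = -14 (h = 4 - (-1)*(-18) = 4 - 1*18 = 4 - 18 = -14)
y = 5 (y = (8 - 2) - 1 = 6 - 1 = 5)
S(F) = F**(3/2) - F
h + S(y) = -14 + (5**(3/2) - 1*5) = -14 + (5*sqrt(5) - 5) = -14 + (-5 + 5*sqrt(5)) = -19 + 5*sqrt(5)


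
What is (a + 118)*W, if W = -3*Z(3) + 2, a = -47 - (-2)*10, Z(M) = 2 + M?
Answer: -1183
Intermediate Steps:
a = -27 (a = -47 - 1*(-20) = -47 + 20 = -27)
W = -13 (W = -3*(2 + 3) + 2 = -3*5 + 2 = -15 + 2 = -13)
(a + 118)*W = (-27 + 118)*(-13) = 91*(-13) = -1183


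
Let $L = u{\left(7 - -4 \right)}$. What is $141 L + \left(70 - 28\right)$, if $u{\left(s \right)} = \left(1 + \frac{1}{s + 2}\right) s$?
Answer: $\frac{22260}{13} \approx 1712.3$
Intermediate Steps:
$u{\left(s \right)} = s \left(1 + \frac{1}{2 + s}\right)$ ($u{\left(s \right)} = \left(1 + \frac{1}{2 + s}\right) s = s \left(1 + \frac{1}{2 + s}\right)$)
$L = \frac{154}{13}$ ($L = \frac{\left(7 - -4\right) \left(3 + \left(7 - -4\right)\right)}{2 + \left(7 - -4\right)} = \frac{\left(7 + 4\right) \left(3 + \left(7 + 4\right)\right)}{2 + \left(7 + 4\right)} = \frac{11 \left(3 + 11\right)}{2 + 11} = 11 \cdot \frac{1}{13} \cdot 14 = \frac{154}{13} \approx 11.846$)
$141 L + \left(70 - 28\right) = 141 \cdot \frac{154}{13} + \left(70 - 28\right) = \frac{21714}{13} + \left(70 - 28\right) = \frac{21714}{13} + 42 = \frac{22260}{13}$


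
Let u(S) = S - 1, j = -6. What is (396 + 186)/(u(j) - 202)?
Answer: -582/209 ≈ -2.7847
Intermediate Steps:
u(S) = -1 + S
(396 + 186)/(u(j) - 202) = (396 + 186)/((-1 - 6) - 202) = 582/(-7 - 202) = 582/(-209) = 582*(-1/209) = -582/209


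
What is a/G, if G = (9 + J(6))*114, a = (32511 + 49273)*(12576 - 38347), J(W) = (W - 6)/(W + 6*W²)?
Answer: -1053827732/513 ≈ -2.0542e+6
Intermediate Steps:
J(W) = (-6 + W)/(W + 6*W²)
a = -2107655464 (a = 81784*(-25771) = -2107655464)
G = 1026 (G = (9 + (-6 + 6)/(6*(1 + 6*6)))*114 = (9 + (⅙)*0/(1 + 36))*114 = (9 + (⅙)*0/37)*114 = (9 + (⅙)*(1/37)*0)*114 = (9 + 0)*114 = 9*114 = 1026)
a/G = -2107655464/1026 = -2107655464*1/1026 = -1053827732/513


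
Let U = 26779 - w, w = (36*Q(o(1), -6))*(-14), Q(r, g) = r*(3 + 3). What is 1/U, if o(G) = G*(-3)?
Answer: 1/17707 ≈ 5.6475e-5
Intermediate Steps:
o(G) = -3*G
Q(r, g) = 6*r (Q(r, g) = r*6 = 6*r)
w = 9072 (w = (36*(6*(-3*1)))*(-14) = (36*(6*(-3)))*(-14) = (36*(-18))*(-14) = -648*(-14) = 9072)
U = 17707 (U = 26779 - 1*9072 = 26779 - 9072 = 17707)
1/U = 1/17707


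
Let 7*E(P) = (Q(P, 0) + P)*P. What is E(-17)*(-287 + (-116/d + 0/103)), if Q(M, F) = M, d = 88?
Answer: -1833127/77 ≈ -23807.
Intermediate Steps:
E(P) = 2*P²/7 (E(P) = ((P + P)*P)/7 = ((2*P)*P)/7 = (2*P²)/7 = 2*P²/7)
E(-17)*(-287 + (-116/d + 0/103)) = ((2/7)*(-17)²)*(-287 + (-116/88 + 0/103)) = ((2/7)*289)*(-287 + (-116*1/88 + 0*(1/103))) = 578*(-287 + (-29/22 + 0))/7 = 578*(-287 - 29/22)/7 = (578/7)*(-6343/22) = -1833127/77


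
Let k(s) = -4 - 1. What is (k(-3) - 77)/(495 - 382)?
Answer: -82/113 ≈ -0.72566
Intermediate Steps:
k(s) = -5
(k(-3) - 77)/(495 - 382) = (-5 - 77)/(495 - 382) = -82/113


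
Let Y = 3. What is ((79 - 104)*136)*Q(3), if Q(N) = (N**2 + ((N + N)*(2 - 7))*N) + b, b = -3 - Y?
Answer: 295800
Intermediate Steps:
b = -6 (b = -3 - 1*3 = -3 - 3 = -6)
Q(N) = -6 - 9*N**2 (Q(N) = (N**2 + ((N + N)*(2 - 7))*N) - 6 = (N**2 + ((2*N)*(-5))*N) - 6 = (N**2 + (-10*N)*N) - 6 = (N**2 - 10*N**2) - 6 = -9*N**2 - 6 = -6 - 9*N**2)
((79 - 104)*136)*Q(3) = ((79 - 104)*136)*(-6 - 9*3**2) = (-25*136)*(-6 - 9*9) = -3400*(-6 - 81) = -3400*(-87) = 295800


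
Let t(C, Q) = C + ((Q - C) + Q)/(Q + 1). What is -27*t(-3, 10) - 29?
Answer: -49/11 ≈ -4.4545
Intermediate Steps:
t(C, Q) = C + (-C + 2*Q)/(1 + Q)
-27*t(-3, 10) - 29 = -270*(2 - 3)/(1 + 10) - 29 = -270*(-1)/11 - 29 = -27*(-10/11) - 29 = 270/11 - 29 = -49/11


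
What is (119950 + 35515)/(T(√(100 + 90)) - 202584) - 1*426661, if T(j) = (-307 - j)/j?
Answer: -3326993062386399911/7797729528501 + 47727755*√190/7797729528501 ≈ -4.2666e+5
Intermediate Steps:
T(j) = (-307 - j)/j
(119950 + 35515)/(T(√(100 + 90)) - 202584) - 1*426661 = (119950 + 35515)/((-307 - √(100 + 90))/(√(100 + 90)) - 202584) - 1*426661 = 155465/((-307 - √190)/(√190) - 202584) - 426661 = 155465/((√190/190)*(-307 - √190) - 202584) - 426661 = 155465/(√190*(-307 - √190)/190 - 202584) - 426661 = 155465/(-202584 + √190*(-307 - √190)/190) - 426661 = -426661 + 155465/(-202584 + √190*(-307 - √190)/190)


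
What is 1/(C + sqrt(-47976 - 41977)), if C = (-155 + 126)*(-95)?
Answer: 2755/7679978 - I*sqrt(89953)/7679978 ≈ 0.00035872 - 3.9052e-5*I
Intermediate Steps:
C = 2755 (C = -29*(-95) = 2755)
1/(C + sqrt(-47976 - 41977)) = 1/(2755 + sqrt(-47976 - 41977)) = 1/(2755 + sqrt(-89953)) = 1/(2755 + I*sqrt(89953))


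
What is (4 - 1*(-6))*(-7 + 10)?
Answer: 30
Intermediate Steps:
(4 - 1*(-6))*(-7 + 10) = (4 + 6)*3 = 10*3 = 30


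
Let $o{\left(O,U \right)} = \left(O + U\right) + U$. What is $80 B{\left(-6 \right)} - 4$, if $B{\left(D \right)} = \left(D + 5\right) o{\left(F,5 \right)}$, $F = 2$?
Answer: $-964$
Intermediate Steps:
$o{\left(O,U \right)} = O + 2 U$
$B{\left(D \right)} = 60 + 12 D$ ($B{\left(D \right)} = \left(D + 5\right) \left(2 + 2 \cdot 5\right) = \left(5 + D\right) \left(2 + 10\right) = \left(5 + D\right) 12 = 60 + 12 D$)
$80 B{\left(-6 \right)} - 4 = 80 \left(60 + 12 \left(-6\right)\right) - 4 = 80 \left(60 - 72\right) - 4 = 80 \left(-12\right) - 4 = -960 - 4 = -964$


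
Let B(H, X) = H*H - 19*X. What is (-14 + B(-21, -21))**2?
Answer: 682276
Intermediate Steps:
B(H, X) = H**2 - 19*X
(-14 + B(-21, -21))**2 = (-14 + ((-21)**2 - 19*(-21)))**2 = (-14 + (441 + 399))**2 = (-14 + 840)**2 = 826**2 = 682276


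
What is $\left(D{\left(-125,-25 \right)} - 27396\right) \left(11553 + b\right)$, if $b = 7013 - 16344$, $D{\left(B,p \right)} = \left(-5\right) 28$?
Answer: $-61184992$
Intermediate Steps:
$D{\left(B,p \right)} = -140$
$b = -9331$
$\left(D{\left(-125,-25 \right)} - 27396\right) \left(11553 + b\right) = \left(-140 - 27396\right) \left(11553 - 9331\right) = \left(-27536\right) 2222 = -61184992$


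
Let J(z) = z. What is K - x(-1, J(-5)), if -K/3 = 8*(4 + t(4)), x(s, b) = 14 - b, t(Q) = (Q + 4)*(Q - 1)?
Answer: -691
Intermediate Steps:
t(Q) = (-1 + Q)*(4 + Q) (t(Q) = (4 + Q)*(-1 + Q) = (-1 + Q)*(4 + Q))
K = -672 (K = -24*(4 + (-4 + 4² + 3*4)) = -24*(4 + (-4 + 16 + 12)) = -24*(4 + 24) = -24*28 = -3*224 = -672)
K - x(-1, J(-5)) = -672 - (14 - 1*(-5)) = -672 - (14 + 5) = -672 - 1*19 = -672 - 19 = -691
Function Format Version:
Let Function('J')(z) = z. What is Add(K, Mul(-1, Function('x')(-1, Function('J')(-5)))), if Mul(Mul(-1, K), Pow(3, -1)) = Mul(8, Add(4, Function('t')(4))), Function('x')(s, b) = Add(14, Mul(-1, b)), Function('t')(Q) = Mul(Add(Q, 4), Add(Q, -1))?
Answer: -691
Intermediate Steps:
Function('t')(Q) = Mul(Add(-1, Q), Add(4, Q)) (Function('t')(Q) = Mul(Add(4, Q), Add(-1, Q)) = Mul(Add(-1, Q), Add(4, Q)))
K = -672 (K = Mul(-3, Mul(8, Add(4, Add(-4, Pow(4, 2), Mul(3, 4))))) = Mul(-3, Mul(8, Add(4, Add(-4, 16, 12)))) = Mul(-3, Mul(8, Add(4, 24))) = Mul(-3, Mul(8, 28)) = Mul(-3, 224) = -672)
Add(K, Mul(-1, Function('x')(-1, Function('J')(-5)))) = Add(-672, Mul(-1, Add(14, Mul(-1, -5)))) = Add(-672, Mul(-1, Add(14, 5))) = Add(-672, Mul(-1, 19)) = Add(-672, -19) = -691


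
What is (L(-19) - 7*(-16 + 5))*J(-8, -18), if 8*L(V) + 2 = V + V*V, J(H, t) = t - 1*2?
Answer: -2390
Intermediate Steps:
J(H, t) = -2 + t (J(H, t) = t - 2 = -2 + t)
L(V) = -¼ + V/8 + V²/8 (L(V) = -¼ + (V + V*V)/8 = -¼ + (V + V²)/8 = -¼ + (V/8 + V²/8) = -¼ + V/8 + V²/8)
(L(-19) - 7*(-16 + 5))*J(-8, -18) = ((-¼ + (⅛)*(-19) + (⅛)*(-19)²) - 7*(-16 + 5))*(-2 - 18) = ((-¼ - 19/8 + (⅛)*361) - 7*(-11))*(-20) = ((-¼ - 19/8 + 361/8) + 77)*(-20) = (85/2 + 77)*(-20) = (239/2)*(-20) = -2390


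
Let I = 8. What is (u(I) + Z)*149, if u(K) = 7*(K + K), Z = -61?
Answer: 7599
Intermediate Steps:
u(K) = 14*K (u(K) = 7*(2*K) = 14*K)
(u(I) + Z)*149 = (14*8 - 61)*149 = (112 - 61)*149 = 51*149 = 7599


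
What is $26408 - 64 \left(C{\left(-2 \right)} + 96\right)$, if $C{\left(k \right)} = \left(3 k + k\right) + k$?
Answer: $20904$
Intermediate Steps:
$C{\left(k \right)} = 5 k$ ($C{\left(k \right)} = 4 k + k = 5 k$)
$26408 - 64 \left(C{\left(-2 \right)} + 96\right) = 26408 - 64 \left(5 \left(-2\right) + 96\right) = 26408 - 64 \left(-10 + 96\right) = 26408 - 5504 = 20904$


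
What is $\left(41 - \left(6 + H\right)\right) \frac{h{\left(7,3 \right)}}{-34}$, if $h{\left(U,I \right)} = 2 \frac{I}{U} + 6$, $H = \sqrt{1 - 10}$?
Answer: $- \frac{120}{17} + \frac{72 i}{119} \approx -7.0588 + 0.60504 i$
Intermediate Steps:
$H = 3 i$ ($H = \sqrt{-9} = 3 i \approx 3.0 i$)
$h{\left(U,I \right)} = 6 + \frac{2 I}{U}$ ($h{\left(U,I \right)} = \frac{2 I}{U} + 6 = 6 + \frac{2 I}{U}$)
$\left(41 - \left(6 + H\right)\right) \frac{h{\left(7,3 \right)}}{-34} = \left(41 - \left(6 + 3 i\right)\right) \frac{6 + 2 \cdot 3 \cdot \frac{1}{7}}{-34} = \left(41 - \left(6 + 3 i\right)\right) \left(6 + 2 \cdot 3 \cdot \frac{1}{7}\right) \left(- \frac{1}{34}\right) = \left(35 - 3 i\right) \left(6 + \frac{6}{7}\right) \left(- \frac{1}{34}\right) = \left(35 - 3 i\right) \frac{48}{7} \left(- \frac{1}{34}\right) = \left(35 - 3 i\right) \left(- \frac{24}{119}\right) = - \frac{120}{17} + \frac{72 i}{119}$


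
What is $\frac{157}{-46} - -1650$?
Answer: $\frac{75743}{46} \approx 1646.6$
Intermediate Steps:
$\frac{157}{-46} - -1650 = 157 \left(- \frac{1}{46}\right) + 1650 = - \frac{157}{46} + 1650 = \frac{75743}{46}$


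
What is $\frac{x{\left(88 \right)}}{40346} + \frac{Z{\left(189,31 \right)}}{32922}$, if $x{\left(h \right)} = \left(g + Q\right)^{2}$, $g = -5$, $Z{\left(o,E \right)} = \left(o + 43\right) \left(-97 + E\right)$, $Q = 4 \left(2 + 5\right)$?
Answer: $- \frac{100060369}{221378502} \approx -0.45199$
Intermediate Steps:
$Q = 28$ ($Q = 4 \cdot 7 = 28$)
$Z{\left(o,E \right)} = \left(-97 + E\right) \left(43 + o\right)$ ($Z{\left(o,E \right)} = \left(43 + o\right) \left(-97 + E\right) = \left(-97 + E\right) \left(43 + o\right)$)
$x{\left(h \right)} = 529$ ($x{\left(h \right)} = \left(-5 + 28\right)^{2} = 23^{2} = 529$)
$\frac{x{\left(88 \right)}}{40346} + \frac{Z{\left(189,31 \right)}}{32922} = \frac{529}{40346} + \frac{-4171 - 18333 + 43 \cdot 31 + 31 \cdot 189}{32922} = 529 \cdot \frac{1}{40346} + \left(-4171 - 18333 + 1333 + 5859\right) \frac{1}{32922} = \frac{529}{40346} - \frac{2552}{5487} = - \frac{100060369}{221378502}$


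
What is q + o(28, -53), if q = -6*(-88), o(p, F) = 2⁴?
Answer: 544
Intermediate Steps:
o(p, F) = 16
q = 528
q + o(28, -53) = 528 + 16 = 544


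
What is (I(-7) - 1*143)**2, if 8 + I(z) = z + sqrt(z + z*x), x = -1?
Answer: 0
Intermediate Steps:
I(z) = -8 + z (I(z) = -8 + (z + sqrt(z + z*(-1))) = -8 + (z + sqrt(z - z)) = -8 + (z + sqrt(0)) = -8 + (z + 0) = -8 + z)
(I(-7) - 1*143)**2 = ((-8 - 7) - 1*143)**2 = (-15 - 143)**2 = (-158)**2 = 24964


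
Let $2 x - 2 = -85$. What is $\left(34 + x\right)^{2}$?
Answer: $\frac{225}{4} \approx 56.25$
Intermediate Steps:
$x = - \frac{83}{2}$ ($x = 1 + \frac{1}{2} \left(-85\right) = 1 - \frac{85}{2} = - \frac{83}{2} \approx -41.5$)
$\left(34 + x\right)^{2} = \left(34 - \frac{83}{2}\right)^{2} = \left(- \frac{15}{2}\right)^{2} = \frac{225}{4}$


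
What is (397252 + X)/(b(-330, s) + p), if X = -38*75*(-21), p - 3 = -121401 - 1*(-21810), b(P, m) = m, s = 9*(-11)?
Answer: -457102/99687 ≈ -4.5854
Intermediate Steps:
s = -99
p = -99588 (p = 3 + (-121401 - 1*(-21810)) = 3 + (-121401 + 21810) = 3 - 99591 = -99588)
X = 59850 (X = -2850*(-21) = 59850)
(397252 + X)/(b(-330, s) + p) = (397252 + 59850)/(-99 - 99588) = 457102/(-99687) = 457102*(-1/99687) = -457102/99687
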